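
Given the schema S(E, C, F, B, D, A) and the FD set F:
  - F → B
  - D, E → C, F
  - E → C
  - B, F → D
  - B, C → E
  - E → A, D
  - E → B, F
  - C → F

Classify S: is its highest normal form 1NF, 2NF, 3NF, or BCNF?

2NF

Candidate keys: {C}, {E}. Prime attributes: {C, E}.
F → B: {F}⁺ = {B, D, F}, which is not all of the attributes, so the left side is not a superkey — BCNF is violated.
F → B has non-prime {B} on the right and a non-superkey on the left, so 3NF fails.
With only single-attribute keys there can be no partial dependency, so 2NF holds.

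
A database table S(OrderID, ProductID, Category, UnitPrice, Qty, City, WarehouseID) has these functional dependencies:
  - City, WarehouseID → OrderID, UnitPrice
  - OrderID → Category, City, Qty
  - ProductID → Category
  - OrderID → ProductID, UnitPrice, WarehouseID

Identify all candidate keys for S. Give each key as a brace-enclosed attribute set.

{OrderID}⁺ = {Category, City, OrderID, ProductID, Qty, UnitPrice, WarehouseID} — all of the relation — so {OrderID} is a candidate key.
{City, WarehouseID}⁺ = {Category, City, OrderID, ProductID, Qty, UnitPrice, WarehouseID} — all of the relation — so {City, WarehouseID} is a candidate key.
Any other superkey properly contains one of these, so there are no further candidate keys.

{City, WarehouseID}, {OrderID}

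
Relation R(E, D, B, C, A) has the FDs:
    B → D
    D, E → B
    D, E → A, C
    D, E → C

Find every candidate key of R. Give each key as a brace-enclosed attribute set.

{E} never appears on the right of any FD, so every key must include it.
{B, E}⁺ = {A, B, C, D, E}, which is every attribute, so {B, E} is a candidate key.
{D, E}⁺ = {A, B, C, D, E}, which is every attribute, so {D, E} is a candidate key.
These are minimal and exhaustive — every other superkey contains one of them.

{B, E}, {D, E}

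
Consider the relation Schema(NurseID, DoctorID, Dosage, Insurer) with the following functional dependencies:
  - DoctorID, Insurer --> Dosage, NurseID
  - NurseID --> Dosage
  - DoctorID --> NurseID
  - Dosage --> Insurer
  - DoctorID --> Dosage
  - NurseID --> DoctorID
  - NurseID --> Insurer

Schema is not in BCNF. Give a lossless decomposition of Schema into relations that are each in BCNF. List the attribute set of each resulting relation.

Candidate keys of the original relation: {DoctorID}, {NurseID}.
In {DoctorID, Dosage, Insurer, NurseID}, {Dosage} is not a superkey ({Dosage}⁺ restricted to this set is {Dosage, Insurer}), so split on Dosage --> Insurer into {Dosage, Insurer} and {DoctorID, Dosage, NurseID}.
{Dosage, Insurer} is in BCNF.
{DoctorID, Dosage, NurseID} is in BCNF.

{DoctorID, Dosage, NurseID}; {Dosage, Insurer}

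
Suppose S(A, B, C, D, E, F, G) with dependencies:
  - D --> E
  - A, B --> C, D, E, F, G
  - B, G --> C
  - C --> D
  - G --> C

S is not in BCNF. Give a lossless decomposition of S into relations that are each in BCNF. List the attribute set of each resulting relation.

Candidate key of the original relation: {A, B}.
In {A, B, C, D, E, F, G}, {D} is not a superkey ({D}⁺ restricted to this set is {D, E}), so split on D --> E into {D, E} and {A, B, C, D, F, G}.
{D, E} is in BCNF.
In {A, B, C, D, F, G}, {B, G} is not a superkey ({B, G}⁺ restricted to this set is {B, C, D, G}), so split on B, G --> C, D into {B, C, D, G} and {A, B, F, G}.
In {B, C, D, G}, {C} is not a superkey ({C}⁺ restricted to this set is {C, D}), so split on C --> D into {C, D} and {B, C, G}.
{C, D} is in BCNF.
In {B, C, G}, {G} is not a superkey ({G}⁺ restricted to this set is {C, G}), so split on G --> C into {C, G} and {B, G}.
{C, G} is in BCNF.
{B, G} is in BCNF.
{A, B, F, G} is in BCNF.

{A, B, F, G}; {C, D}; {C, G}; {D, E}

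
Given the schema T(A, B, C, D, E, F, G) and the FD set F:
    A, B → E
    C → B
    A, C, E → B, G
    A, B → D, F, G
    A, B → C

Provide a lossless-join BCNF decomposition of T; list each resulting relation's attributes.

{A, C, D, E, F, G}; {B, C}

Candidate keys of the original relation: {A, B}, {A, C}.
{A, B, C, D, E, F, G}: {C} determines {B, C} here but is not a superkey — split on C → B, giving {B, C} and {A, C, D, E, F, G}.
{B, C} has no BCNF violation.
{A, C, D, E, F, G} has no BCNF violation.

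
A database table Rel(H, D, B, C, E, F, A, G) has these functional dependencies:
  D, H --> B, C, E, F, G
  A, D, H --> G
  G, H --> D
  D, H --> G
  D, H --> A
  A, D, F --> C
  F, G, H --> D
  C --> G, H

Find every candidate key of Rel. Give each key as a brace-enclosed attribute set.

{A, D, F}, {C}, {D, H}, {G, H}

{C}⁺ = {A, B, C, D, E, F, G, H}, which is every attribute, so {C} is a candidate key.
{D, H}⁺ = {A, B, C, D, E, F, G, H}, which is every attribute, so {D, H} is a candidate key.
{G, H}⁺ = {A, B, C, D, E, F, G, H}, which is every attribute, so {G, H} is a candidate key.
{A, D, F}⁺ = {A, B, C, D, E, F, G, H}, which is every attribute, so {A, D, F} is a candidate key.
Any other superkey properly contains one of these, so there are no further candidate keys.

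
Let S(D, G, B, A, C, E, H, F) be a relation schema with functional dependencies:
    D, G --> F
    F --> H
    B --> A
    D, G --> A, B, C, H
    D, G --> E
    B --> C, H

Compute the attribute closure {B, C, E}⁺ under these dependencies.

{A, B, C, E, H}

Start with {B, C, E}.
B --> A applies; add {A} → now {A, B, C, E}.
B --> C, H applies; add {H} → now {A, B, C, E, H}.
No further FD applies.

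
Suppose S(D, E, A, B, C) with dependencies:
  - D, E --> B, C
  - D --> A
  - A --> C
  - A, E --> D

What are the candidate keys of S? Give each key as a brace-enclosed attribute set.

No FD produces {E}, so it must be in every candidate key.
Closure of {A, E} is {A, B, C, D, E}, the whole schema; {A, E} is a candidate key.
Closure of {D, E} is {A, B, C, D, E}, the whole schema; {D, E} is a candidate key.
These are minimal and exhaustive — every other superkey contains one of them.

{A, E}, {D, E}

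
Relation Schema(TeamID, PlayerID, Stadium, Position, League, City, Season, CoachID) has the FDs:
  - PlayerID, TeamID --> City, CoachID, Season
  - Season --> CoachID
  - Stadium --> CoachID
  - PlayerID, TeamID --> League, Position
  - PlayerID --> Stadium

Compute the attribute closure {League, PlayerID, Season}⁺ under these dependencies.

{CoachID, League, PlayerID, Season, Stadium}

Start with {League, PlayerID, Season}.
Season --> CoachID applies; add {CoachID} → now {CoachID, League, PlayerID, Season}.
PlayerID --> Stadium applies; add {Stadium} → now {CoachID, League, PlayerID, Season, Stadium}.
No further FD applies.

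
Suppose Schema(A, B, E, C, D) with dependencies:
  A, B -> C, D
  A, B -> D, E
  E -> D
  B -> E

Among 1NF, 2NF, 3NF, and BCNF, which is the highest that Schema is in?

1NF

Candidate key: {A, B}. Prime attributes: {A, B}.
For E -> D we have {E}⁺ = {D, E}; {E} is not a superkey, so BCNF fails.
E -> D has non-prime {D} on the right and a non-superkey on the left, so 3NF fails.
The proper key subset {B} of {A, B} determines non-prime {D, E}, so the relation is not even in 2NF.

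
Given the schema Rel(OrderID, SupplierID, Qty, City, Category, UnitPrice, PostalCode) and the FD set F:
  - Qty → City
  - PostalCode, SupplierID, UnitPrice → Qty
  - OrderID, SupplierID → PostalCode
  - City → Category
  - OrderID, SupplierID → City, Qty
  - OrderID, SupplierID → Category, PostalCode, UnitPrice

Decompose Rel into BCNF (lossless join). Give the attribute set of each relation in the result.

Candidate key of the original relation: {OrderID, SupplierID}.
{Category, City, OrderID, PostalCode, Qty, SupplierID, UnitPrice}: {Qty} determines {Category, City, Qty} here but is not a superkey — split on Qty → Category, City, giving {Category, City, Qty} and {OrderID, PostalCode, Qty, SupplierID, UnitPrice}.
{Category, City, Qty}: {City} determines {Category, City} here but is not a superkey — split on City → Category, giving {Category, City} and {City, Qty}.
{Category, City} has no BCNF violation.
{City, Qty} has no BCNF violation.
{OrderID, PostalCode, Qty, SupplierID, UnitPrice}: {PostalCode, SupplierID, UnitPrice} determines {PostalCode, Qty, SupplierID, UnitPrice} here but is not a superkey — split on PostalCode, SupplierID, UnitPrice → Qty, giving {PostalCode, Qty, SupplierID, UnitPrice} and {OrderID, PostalCode, SupplierID, UnitPrice}.
{PostalCode, Qty, SupplierID, UnitPrice} has no BCNF violation.
{OrderID, PostalCode, SupplierID, UnitPrice} has no BCNF violation.

{Category, City}; {City, Qty}; {OrderID, PostalCode, SupplierID, UnitPrice}; {PostalCode, Qty, SupplierID, UnitPrice}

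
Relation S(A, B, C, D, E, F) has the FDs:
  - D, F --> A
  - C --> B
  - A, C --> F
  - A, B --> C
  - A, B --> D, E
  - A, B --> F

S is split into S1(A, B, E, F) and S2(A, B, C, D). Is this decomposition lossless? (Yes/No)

Yes

S1 ∩ S2 = {A, B}; its closure under F is {A, B, C, D, E, F}.
Since S1 ⊆ {A, B, C, D, E, F}, the intersection is a superkey of S1; the decomposition is lossless.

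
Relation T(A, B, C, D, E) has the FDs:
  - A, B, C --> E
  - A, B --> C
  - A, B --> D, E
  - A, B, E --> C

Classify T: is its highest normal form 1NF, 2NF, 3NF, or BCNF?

Candidate key: {A, B}. Prime attributes: {A, B}.
Each dependency's left side is a superkey — BCNF holds.

BCNF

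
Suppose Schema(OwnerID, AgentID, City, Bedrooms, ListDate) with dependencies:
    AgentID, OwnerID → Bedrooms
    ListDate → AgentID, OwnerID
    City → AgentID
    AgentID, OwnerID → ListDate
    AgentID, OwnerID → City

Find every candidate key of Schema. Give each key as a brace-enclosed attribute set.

{ListDate}⁺ = {AgentID, Bedrooms, City, ListDate, OwnerID}, which is every attribute, so {ListDate} is a candidate key.
{AgentID, OwnerID}⁺ = {AgentID, Bedrooms, City, ListDate, OwnerID}, which is every attribute, so {AgentID, OwnerID} is a candidate key.
{City, OwnerID}⁺ = {AgentID, Bedrooms, City, ListDate, OwnerID}, which is every attribute, so {City, OwnerID} is a candidate key.
These are minimal and exhaustive — every other superkey contains one of them.

{AgentID, OwnerID}, {City, OwnerID}, {ListDate}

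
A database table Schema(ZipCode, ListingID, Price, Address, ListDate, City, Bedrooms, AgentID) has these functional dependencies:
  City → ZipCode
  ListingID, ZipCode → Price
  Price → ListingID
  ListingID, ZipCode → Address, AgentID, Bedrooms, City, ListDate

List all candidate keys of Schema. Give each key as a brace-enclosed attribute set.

{City, ListingID}, {City, Price}, {ListingID, ZipCode}, {Price, ZipCode}

Closure of {City, ListingID} is {Address, AgentID, Bedrooms, City, ListDate, ListingID, Price, ZipCode}, the whole schema; {City, ListingID} is a candidate key.
Closure of {City, Price} is {Address, AgentID, Bedrooms, City, ListDate, ListingID, Price, ZipCode}, the whole schema; {City, Price} is a candidate key.
Closure of {ListingID, ZipCode} is {Address, AgentID, Bedrooms, City, ListDate, ListingID, Price, ZipCode}, the whole schema; {ListingID, ZipCode} is a candidate key.
Closure of {Price, ZipCode} is {Address, AgentID, Bedrooms, City, ListDate, ListingID, Price, ZipCode}, the whole schema; {Price, ZipCode} is a candidate key.
These are minimal and exhaustive — every other superkey contains one of them.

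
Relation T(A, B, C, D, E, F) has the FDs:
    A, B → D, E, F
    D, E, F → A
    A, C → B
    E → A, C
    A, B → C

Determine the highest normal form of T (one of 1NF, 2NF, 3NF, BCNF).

BCNF

Candidate keys: {A, B}, {A, C}, {E}. Prime attributes: {A, B, C, E}.
Every FD has a superkey on the left, so the relation is in BCNF.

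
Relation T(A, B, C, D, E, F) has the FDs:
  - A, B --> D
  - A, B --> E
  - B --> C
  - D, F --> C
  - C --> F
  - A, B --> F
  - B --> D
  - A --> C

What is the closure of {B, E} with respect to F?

{B, C, D, E, F}

Start with {B, E}.
B --> C applies; add {C} → now {B, C, E}.
C --> F applies; add {F} → now {B, C, E, F}.
B --> D applies; add {D} → now {B, C, D, E, F}.
No further FD applies.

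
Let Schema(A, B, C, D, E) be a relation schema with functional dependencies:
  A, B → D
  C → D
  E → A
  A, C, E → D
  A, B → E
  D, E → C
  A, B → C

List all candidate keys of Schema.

Attributes never on any right-hand side: {B} — every candidate key must contain it.
Closure of {A, B} is {A, B, C, D, E}, the whole schema; {A, B} is a candidate key.
Closure of {B, E} is {A, B, C, D, E}, the whole schema; {B, E} is a candidate key.
No proper subset of any of these is a key, and no other minimal superkey exists.

{A, B}, {B, E}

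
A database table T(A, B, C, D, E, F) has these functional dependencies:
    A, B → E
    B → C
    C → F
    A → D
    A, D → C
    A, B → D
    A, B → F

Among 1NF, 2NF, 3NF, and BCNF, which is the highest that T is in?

1NF

Candidate key: {A, B}. Prime attributes: {A, B}.
B → C: {B}⁺ = {B, C, F}, which is not all of the attributes, so the left side is not a superkey — BCNF is violated.
Because {C} is non-prime and the left side of B → C is not a superkey, the relation is not in 3NF.
Since {A} ⊂ {A, B} and {A}⁺ ⊇ {C, D, F} with {C, D, F} non-prime, there is a partial dependency; 2NF fails.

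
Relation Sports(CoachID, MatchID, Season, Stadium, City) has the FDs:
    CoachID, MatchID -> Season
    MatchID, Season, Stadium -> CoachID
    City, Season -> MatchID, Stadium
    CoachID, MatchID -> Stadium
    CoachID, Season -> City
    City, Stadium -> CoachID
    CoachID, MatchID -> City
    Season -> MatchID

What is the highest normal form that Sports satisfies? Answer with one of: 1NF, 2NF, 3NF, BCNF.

Candidate keys: {City, MatchID, Stadium}, {City, Season}, {CoachID, MatchID}, {CoachID, Season}, {Season, Stadium}. Prime attributes: {City, CoachID, MatchID, Season, Stadium}.
For City, Stadium -> CoachID we have {City, Stadium}⁺ = {City, CoachID, Stadium}; {City, Stadium} is not a superkey, so BCNF fails.
Its right-hand attributes {CoachID} are all prime, as are those of every other non-superkey FD — the relation is in 3NF.

3NF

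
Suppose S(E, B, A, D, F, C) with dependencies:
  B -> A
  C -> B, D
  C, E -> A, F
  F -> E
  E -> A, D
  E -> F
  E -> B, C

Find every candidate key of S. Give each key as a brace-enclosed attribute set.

{E} is a candidate key since {E}⁺ = {A, B, C, D, E, F} covers every attribute.
{F} is a candidate key since {F}⁺ = {A, B, C, D, E, F} covers every attribute.
Any other superkey properly contains one of these, so there are no further candidate keys.

{E}, {F}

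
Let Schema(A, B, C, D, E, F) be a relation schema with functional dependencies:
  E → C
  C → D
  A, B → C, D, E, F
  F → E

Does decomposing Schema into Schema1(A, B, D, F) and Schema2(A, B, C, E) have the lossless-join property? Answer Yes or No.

The shared attributes are {A, B} and {A, B}⁺ = {A, B, C, D, E, F}.
This includes all of Schema1, so the common attributes are a superkey of Schema1 — the join is lossless.

Yes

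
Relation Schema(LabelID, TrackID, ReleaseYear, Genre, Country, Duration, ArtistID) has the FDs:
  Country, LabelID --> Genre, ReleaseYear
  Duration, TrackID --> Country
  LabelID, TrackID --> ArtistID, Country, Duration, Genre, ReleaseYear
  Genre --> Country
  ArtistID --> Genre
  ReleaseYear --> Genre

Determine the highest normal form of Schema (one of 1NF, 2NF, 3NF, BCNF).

2NF

Candidate key: {LabelID, TrackID}. Prime attributes: {LabelID, TrackID}.
For Country, LabelID --> Genre, ReleaseYear we have {Country, LabelID}⁺ = {Country, Genre, LabelID, ReleaseYear}; {Country, LabelID} is not a superkey, so BCNF fails.
Country, LabelID --> Genre, ReleaseYear determines the non-prime attributes {Genre, ReleaseYear} from a non-superkey — 3NF is violated.
No non-prime attribute depends on a proper subset of any candidate key, so 2NF holds.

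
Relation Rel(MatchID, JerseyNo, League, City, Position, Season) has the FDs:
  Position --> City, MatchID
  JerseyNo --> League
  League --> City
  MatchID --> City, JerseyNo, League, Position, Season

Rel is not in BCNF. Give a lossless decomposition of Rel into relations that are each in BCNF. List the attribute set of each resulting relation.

Candidate keys of the original relation: {MatchID}, {Position}.
{City, JerseyNo, League, MatchID, Position, Season}: {JerseyNo} determines {City, JerseyNo, League} here but is not a superkey — split on JerseyNo --> City, League, giving {City, JerseyNo, League} and {JerseyNo, MatchID, Position, Season}.
{City, JerseyNo, League}: {League} determines {City, League} here but is not a superkey — split on League --> City, giving {City, League} and {JerseyNo, League}.
{City, League} has no BCNF violation.
{JerseyNo, League} has no BCNF violation.
{JerseyNo, MatchID, Position, Season} has no BCNF violation.

{City, League}; {JerseyNo, League}; {JerseyNo, MatchID, Position, Season}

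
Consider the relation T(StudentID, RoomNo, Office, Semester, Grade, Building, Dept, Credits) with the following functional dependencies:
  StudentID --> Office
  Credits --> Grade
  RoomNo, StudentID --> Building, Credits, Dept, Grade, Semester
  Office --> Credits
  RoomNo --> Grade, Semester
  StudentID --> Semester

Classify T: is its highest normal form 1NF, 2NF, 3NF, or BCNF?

1NF

Candidate key: {RoomNo, StudentID}. Prime attributes: {RoomNo, StudentID}.
StudentID --> Office: {StudentID}⁺ = {Credits, Grade, Office, Semester, StudentID}, which is not all of the attributes, so the left side is not a superkey — BCNF is violated.
StudentID --> Office determines the non-prime attribute {Office} from a non-superkey — 3NF is violated.
Since {RoomNo} ⊂ {RoomNo, StudentID} and {RoomNo}⁺ ⊇ {Grade, Semester} with {Grade, Semester} non-prime, there is a partial dependency; 2NF fails.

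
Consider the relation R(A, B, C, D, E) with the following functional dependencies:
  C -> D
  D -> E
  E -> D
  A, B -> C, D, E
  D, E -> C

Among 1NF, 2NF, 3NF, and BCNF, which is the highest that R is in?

2NF

Candidate key: {A, B}. Prime attributes: {A, B}.
C -> D breaks BCNF: {C}⁺ = {C, D, E}, so {C} is not a superkey.
Because {D} is non-prime and the left side of C -> D is not a superkey, the relation is not in 3NF.
No proper subset of a key has a non-prime attribute in its closure, so there is no partial dependency; 2NF holds.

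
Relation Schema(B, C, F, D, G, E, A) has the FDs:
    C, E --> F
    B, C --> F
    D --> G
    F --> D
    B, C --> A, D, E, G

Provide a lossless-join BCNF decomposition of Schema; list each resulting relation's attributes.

Candidate key of the original relation: {B, C}.
Within {A, B, C, D, E, F, G}: {C, E}⁺ ∩ {A, B, C, D, E, F, G} = {C, D, E, F, G}, not the whole set, so C, E --> D, F, G violates BCNF; decompose into {C, D, E, F, G} and {A, B, C, E}.
Within {C, D, E, F, G}: {D}⁺ ∩ {C, D, E, F, G} = {D, G}, not the whole set, so D --> G violates BCNF; decompose into {D, G} and {C, D, E, F}.
{D, G} is in BCNF.
Within {C, D, E, F}: {F}⁺ ∩ {C, D, E, F} = {D, F}, not the whole set, so F --> D violates BCNF; decompose into {D, F} and {C, E, F}.
{D, F} is in BCNF.
{C, E, F} is in BCNF.
{A, B, C, E} is in BCNF.

{A, B, C, E}; {C, E, F}; {D, F}; {D, G}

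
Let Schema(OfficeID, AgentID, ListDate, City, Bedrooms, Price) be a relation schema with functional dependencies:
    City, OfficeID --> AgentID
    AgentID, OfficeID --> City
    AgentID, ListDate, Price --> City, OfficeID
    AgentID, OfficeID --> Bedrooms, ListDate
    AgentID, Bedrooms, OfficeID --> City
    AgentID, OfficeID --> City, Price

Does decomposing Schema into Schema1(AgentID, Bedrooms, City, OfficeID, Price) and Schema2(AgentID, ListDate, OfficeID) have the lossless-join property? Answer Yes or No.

The shared attributes are {AgentID, OfficeID} and {AgentID, OfficeID}⁺ = {AgentID, Bedrooms, City, ListDate, OfficeID, Price}.
Schema1 is contained in that closure, so Schema1 ∩ Schema2 --> Schema1 holds and the join is lossless.

Yes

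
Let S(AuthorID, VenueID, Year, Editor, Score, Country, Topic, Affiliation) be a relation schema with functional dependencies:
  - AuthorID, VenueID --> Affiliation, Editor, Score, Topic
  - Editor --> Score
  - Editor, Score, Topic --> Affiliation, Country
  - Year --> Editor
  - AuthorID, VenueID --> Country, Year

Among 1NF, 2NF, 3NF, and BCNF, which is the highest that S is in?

Candidate key: {AuthorID, VenueID}. Prime attributes: {AuthorID, VenueID}.
Editor --> Score: {Editor}⁺ = {Editor, Score}, which is not all of the attributes, so the left side is not a superkey — BCNF is violated.
Editor --> Score has non-prime {Score} on the right and a non-superkey on the left, so 3NF fails.
No proper subset of a key has a non-prime attribute in its closure, so there is no partial dependency; 2NF holds.

2NF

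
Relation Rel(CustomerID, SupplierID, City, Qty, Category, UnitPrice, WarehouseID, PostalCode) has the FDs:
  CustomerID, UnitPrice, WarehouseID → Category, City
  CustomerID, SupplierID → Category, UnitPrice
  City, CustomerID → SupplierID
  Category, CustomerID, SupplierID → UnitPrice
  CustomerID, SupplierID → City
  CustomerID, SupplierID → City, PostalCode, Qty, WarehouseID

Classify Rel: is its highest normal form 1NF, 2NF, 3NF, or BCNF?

BCNF

Candidate keys: {City, CustomerID}, {CustomerID, SupplierID}, {CustomerID, UnitPrice, WarehouseID}. Prime attributes: {City, CustomerID, SupplierID, UnitPrice, WarehouseID}.
Each dependency's left side is a superkey — BCNF holds.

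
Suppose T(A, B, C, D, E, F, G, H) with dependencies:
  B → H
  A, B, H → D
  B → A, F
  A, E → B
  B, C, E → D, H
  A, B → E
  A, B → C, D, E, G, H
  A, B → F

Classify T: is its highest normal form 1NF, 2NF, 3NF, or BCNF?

Candidate keys: {A, E}, {B}. Prime attributes: {A, B, E}.
Every FD has a superkey on the left, so the relation is in BCNF.

BCNF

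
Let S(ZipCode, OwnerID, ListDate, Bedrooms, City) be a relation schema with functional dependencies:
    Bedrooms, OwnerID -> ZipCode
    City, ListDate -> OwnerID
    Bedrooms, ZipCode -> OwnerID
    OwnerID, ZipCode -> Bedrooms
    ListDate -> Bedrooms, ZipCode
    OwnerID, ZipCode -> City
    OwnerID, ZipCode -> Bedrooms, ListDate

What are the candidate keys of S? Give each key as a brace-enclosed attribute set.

{ListDate}⁺ = {Bedrooms, City, ListDate, OwnerID, ZipCode}, which is every attribute, so {ListDate} is a candidate key.
{Bedrooms, OwnerID}⁺ = {Bedrooms, City, ListDate, OwnerID, ZipCode}, which is every attribute, so {Bedrooms, OwnerID} is a candidate key.
{Bedrooms, ZipCode}⁺ = {Bedrooms, City, ListDate, OwnerID, ZipCode}, which is every attribute, so {Bedrooms, ZipCode} is a candidate key.
{OwnerID, ZipCode}⁺ = {Bedrooms, City, ListDate, OwnerID, ZipCode}, which is every attribute, so {OwnerID, ZipCode} is a candidate key.
Any other superkey properly contains one of these, so there are no further candidate keys.

{Bedrooms, OwnerID}, {Bedrooms, ZipCode}, {ListDate}, {OwnerID, ZipCode}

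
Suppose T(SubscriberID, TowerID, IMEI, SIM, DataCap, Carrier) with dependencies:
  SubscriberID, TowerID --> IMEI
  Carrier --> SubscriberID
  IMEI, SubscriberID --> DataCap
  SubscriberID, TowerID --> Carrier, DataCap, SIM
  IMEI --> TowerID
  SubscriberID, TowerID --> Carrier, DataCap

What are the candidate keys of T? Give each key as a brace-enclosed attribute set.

{Carrier, IMEI} is a candidate key since {Carrier, IMEI}⁺ = {Carrier, DataCap, IMEI, SIM, SubscriberID, TowerID} covers every attribute.
{Carrier, TowerID} is a candidate key since {Carrier, TowerID}⁺ = {Carrier, DataCap, IMEI, SIM, SubscriberID, TowerID} covers every attribute.
{IMEI, SubscriberID} is a candidate key since {IMEI, SubscriberID}⁺ = {Carrier, DataCap, IMEI, SIM, SubscriberID, TowerID} covers every attribute.
{SubscriberID, TowerID} is a candidate key since {SubscriberID, TowerID}⁺ = {Carrier, DataCap, IMEI, SIM, SubscriberID, TowerID} covers every attribute.
Any other superkey properly contains one of these, so there are no further candidate keys.

{Carrier, IMEI}, {Carrier, TowerID}, {IMEI, SubscriberID}, {SubscriberID, TowerID}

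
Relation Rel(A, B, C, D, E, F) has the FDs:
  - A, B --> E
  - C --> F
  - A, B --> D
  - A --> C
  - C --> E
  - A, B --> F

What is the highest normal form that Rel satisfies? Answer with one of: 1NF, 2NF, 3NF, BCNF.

1NF

Candidate key: {A, B}. Prime attributes: {A, B}.
C --> F: {C}⁺ = {C, E, F}, which is not all of the attributes, so the left side is not a superkey — BCNF is violated.
Because {F} is non-prime and the left side of C --> F is not a superkey, the relation is not in 3NF.
Since {A} ⊂ {A, B} and {A}⁺ ⊇ {C, E, F} with {C, E, F} non-prime, there is a partial dependency; 2NF fails.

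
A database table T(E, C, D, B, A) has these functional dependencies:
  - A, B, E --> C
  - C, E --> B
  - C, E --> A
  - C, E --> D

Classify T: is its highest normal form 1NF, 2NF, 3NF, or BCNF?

Candidate keys: {A, B, E}, {C, E}. Prime attributes: {A, B, C, E}.
Each dependency's left side is a superkey — BCNF holds.

BCNF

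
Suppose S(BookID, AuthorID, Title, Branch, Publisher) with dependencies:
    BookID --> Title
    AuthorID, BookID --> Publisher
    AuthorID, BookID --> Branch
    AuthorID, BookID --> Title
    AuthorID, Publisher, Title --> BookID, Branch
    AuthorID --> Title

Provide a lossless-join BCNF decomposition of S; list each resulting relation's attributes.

Candidate keys of the original relation: {AuthorID, BookID}, {AuthorID, Publisher}.
In {AuthorID, BookID, Branch, Publisher, Title}, {BookID} is not a superkey ({BookID}⁺ restricted to this set is {BookID, Title}), so split on BookID --> Title into {BookID, Title} and {AuthorID, BookID, Branch, Publisher}.
{BookID, Title} is in BCNF.
{AuthorID, BookID, Branch, Publisher} is in BCNF.

{AuthorID, BookID, Branch, Publisher}; {BookID, Title}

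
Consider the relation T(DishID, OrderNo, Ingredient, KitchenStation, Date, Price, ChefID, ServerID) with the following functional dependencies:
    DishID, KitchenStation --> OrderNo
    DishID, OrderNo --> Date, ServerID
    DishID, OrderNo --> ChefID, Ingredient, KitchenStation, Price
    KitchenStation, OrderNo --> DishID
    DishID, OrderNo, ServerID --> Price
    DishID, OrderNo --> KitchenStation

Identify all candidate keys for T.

Closure of {DishID, KitchenStation} is {ChefID, Date, DishID, Ingredient, KitchenStation, OrderNo, Price, ServerID}, the whole schema; {DishID, KitchenStation} is a candidate key.
Closure of {DishID, OrderNo} is {ChefID, Date, DishID, Ingredient, KitchenStation, OrderNo, Price, ServerID}, the whole schema; {DishID, OrderNo} is a candidate key.
Closure of {KitchenStation, OrderNo} is {ChefID, Date, DishID, Ingredient, KitchenStation, OrderNo, Price, ServerID}, the whole schema; {KitchenStation, OrderNo} is a candidate key.
No proper subset of any of these is a key, and no other minimal superkey exists.

{DishID, KitchenStation}, {DishID, OrderNo}, {KitchenStation, OrderNo}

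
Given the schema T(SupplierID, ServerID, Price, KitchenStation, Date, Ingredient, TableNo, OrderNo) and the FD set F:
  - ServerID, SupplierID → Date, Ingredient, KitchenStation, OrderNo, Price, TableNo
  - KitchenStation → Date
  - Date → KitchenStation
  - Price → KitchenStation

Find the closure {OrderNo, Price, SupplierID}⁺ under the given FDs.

{Date, KitchenStation, OrderNo, Price, SupplierID}

Start with {OrderNo, Price, SupplierID}.
Price → KitchenStation applies; add {KitchenStation} → now {KitchenStation, OrderNo, Price, SupplierID}.
KitchenStation → Date applies; add {Date} → now {Date, KitchenStation, OrderNo, Price, SupplierID}.
No further FD applies.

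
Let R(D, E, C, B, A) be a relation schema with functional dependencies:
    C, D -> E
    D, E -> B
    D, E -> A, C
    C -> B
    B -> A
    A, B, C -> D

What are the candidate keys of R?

{C} is a candidate key since {C}⁺ = {A, B, C, D, E} covers every attribute.
{D, E} is a candidate key since {D, E}⁺ = {A, B, C, D, E} covers every attribute.
No proper subset of any of these is a key, and no other minimal superkey exists.

{C}, {D, E}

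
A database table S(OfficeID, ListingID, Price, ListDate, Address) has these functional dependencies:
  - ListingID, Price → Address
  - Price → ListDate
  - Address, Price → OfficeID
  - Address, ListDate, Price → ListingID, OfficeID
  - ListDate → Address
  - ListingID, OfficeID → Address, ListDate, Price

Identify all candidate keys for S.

{ListingID, OfficeID}, {Price}

{Price}⁺ = {Address, ListDate, ListingID, OfficeID, Price}, which is every attribute, so {Price} is a candidate key.
{ListingID, OfficeID}⁺ = {Address, ListDate, ListingID, OfficeID, Price}, which is every attribute, so {ListingID, OfficeID} is a candidate key.
No proper subset of any of these is a key, and no other minimal superkey exists.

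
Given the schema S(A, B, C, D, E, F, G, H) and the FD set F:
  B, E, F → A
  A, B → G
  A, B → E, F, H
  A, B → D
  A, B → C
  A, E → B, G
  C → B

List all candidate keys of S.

Closure of {A, B} is {A, B, C, D, E, F, G, H}, the whole schema; {A, B} is a candidate key.
Closure of {A, C} is {A, B, C, D, E, F, G, H}, the whole schema; {A, C} is a candidate key.
Closure of {A, E} is {A, B, C, D, E, F, G, H}, the whole schema; {A, E} is a candidate key.
Closure of {B, E, F} is {A, B, C, D, E, F, G, H}, the whole schema; {B, E, F} is a candidate key.
Closure of {C, E, F} is {A, B, C, D, E, F, G, H}, the whole schema; {C, E, F} is a candidate key.
Any other superkey properly contains one of these, so there are no further candidate keys.

{A, B}, {A, C}, {A, E}, {B, E, F}, {C, E, F}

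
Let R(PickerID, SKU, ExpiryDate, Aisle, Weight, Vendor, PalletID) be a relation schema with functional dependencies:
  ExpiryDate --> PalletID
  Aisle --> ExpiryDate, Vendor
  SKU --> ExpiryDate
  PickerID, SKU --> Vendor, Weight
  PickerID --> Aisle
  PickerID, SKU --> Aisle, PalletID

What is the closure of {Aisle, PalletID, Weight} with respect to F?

Start with {Aisle, PalletID, Weight}.
Aisle --> ExpiryDate, Vendor applies; add {ExpiryDate, Vendor} → now {Aisle, ExpiryDate, PalletID, Vendor, Weight}.
No further FD applies.

{Aisle, ExpiryDate, PalletID, Vendor, Weight}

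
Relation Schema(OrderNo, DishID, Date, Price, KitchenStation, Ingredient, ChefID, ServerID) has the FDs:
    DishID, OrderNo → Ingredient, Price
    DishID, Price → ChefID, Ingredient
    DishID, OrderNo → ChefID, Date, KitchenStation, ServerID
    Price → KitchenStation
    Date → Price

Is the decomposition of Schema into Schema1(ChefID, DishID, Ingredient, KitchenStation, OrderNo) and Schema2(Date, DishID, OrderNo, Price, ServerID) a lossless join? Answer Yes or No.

Yes

Schema1 ∩ Schema2 = {DishID, OrderNo}; its closure under F is {ChefID, Date, DishID, Ingredient, KitchenStation, OrderNo, Price, ServerID}.
This includes all of Schema1, so the common attributes are a superkey of Schema1 — the join is lossless.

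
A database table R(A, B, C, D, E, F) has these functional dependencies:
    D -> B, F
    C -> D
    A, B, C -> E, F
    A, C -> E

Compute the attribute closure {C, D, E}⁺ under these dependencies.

{B, C, D, E, F}

Start with {C, D, E}.
D -> B, F applies; add {B, F} → now {B, C, D, E, F}.
No further FD applies.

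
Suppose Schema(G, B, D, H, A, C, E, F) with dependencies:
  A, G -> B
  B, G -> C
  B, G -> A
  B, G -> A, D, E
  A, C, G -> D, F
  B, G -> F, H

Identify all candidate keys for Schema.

{A, G}, {B, G}

Attributes never on any right-hand side: {G} — every candidate key must contain it.
{A, G} is a candidate key since {A, G}⁺ = {A, B, C, D, E, F, G, H} covers every attribute.
{B, G} is a candidate key since {B, G}⁺ = {A, B, C, D, E, F, G, H} covers every attribute.
Any other superkey properly contains one of these, so there are no further candidate keys.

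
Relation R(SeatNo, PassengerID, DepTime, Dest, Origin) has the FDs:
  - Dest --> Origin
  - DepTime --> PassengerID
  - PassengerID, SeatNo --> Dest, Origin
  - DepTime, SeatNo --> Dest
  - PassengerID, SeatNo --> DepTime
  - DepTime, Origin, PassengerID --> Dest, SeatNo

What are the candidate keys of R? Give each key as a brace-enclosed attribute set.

{DepTime, Dest}, {DepTime, Origin}, {DepTime, SeatNo}, {PassengerID, SeatNo}

{DepTime, Dest}⁺ = {DepTime, Dest, Origin, PassengerID, SeatNo} — all of the relation — so {DepTime, Dest} is a candidate key.
{DepTime, Origin}⁺ = {DepTime, Dest, Origin, PassengerID, SeatNo} — all of the relation — so {DepTime, Origin} is a candidate key.
{DepTime, SeatNo}⁺ = {DepTime, Dest, Origin, PassengerID, SeatNo} — all of the relation — so {DepTime, SeatNo} is a candidate key.
{PassengerID, SeatNo}⁺ = {DepTime, Dest, Origin, PassengerID, SeatNo} — all of the relation — so {PassengerID, SeatNo} is a candidate key.
Any other superkey properly contains one of these, so there are no further candidate keys.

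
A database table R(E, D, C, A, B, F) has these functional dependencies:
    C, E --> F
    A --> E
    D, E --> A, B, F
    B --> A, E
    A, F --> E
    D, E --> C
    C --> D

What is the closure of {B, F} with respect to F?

{A, B, E, F}

Start with {B, F}.
B --> A, E applies; add {A, E} → now {A, B, E, F}.
No further FD applies.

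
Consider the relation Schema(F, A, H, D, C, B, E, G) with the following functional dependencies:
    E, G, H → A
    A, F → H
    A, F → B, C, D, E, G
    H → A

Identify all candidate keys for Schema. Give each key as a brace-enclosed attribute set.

{A, F}, {F, H}

Attributes never on any right-hand side: {F} — every candidate key must contain it.
{A, F}⁺ = {A, B, C, D, E, F, G, H} — all of the relation — so {A, F} is a candidate key.
{F, H}⁺ = {A, B, C, D, E, F, G, H} — all of the relation — so {F, H} is a candidate key.
These are minimal and exhaustive — every other superkey contains one of them.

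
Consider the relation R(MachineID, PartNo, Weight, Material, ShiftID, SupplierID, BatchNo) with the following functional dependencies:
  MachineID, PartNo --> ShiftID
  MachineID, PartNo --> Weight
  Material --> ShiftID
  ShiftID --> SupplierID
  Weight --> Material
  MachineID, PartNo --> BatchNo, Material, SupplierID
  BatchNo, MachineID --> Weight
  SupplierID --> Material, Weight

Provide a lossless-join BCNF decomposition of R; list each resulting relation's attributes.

Candidate key of the original relation: {MachineID, PartNo}.
Within {BatchNo, MachineID, Material, PartNo, ShiftID, SupplierID, Weight}: {Material}⁺ ∩ {BatchNo, MachineID, Material, PartNo, ShiftID, SupplierID, Weight} = {Material, ShiftID, SupplierID, Weight}, not the whole set, so Material --> ShiftID, SupplierID, Weight violates BCNF; decompose into {Material, ShiftID, SupplierID, Weight} and {BatchNo, MachineID, Material, PartNo}.
{Material, ShiftID, SupplierID, Weight} has no BCNF violation.
Within {BatchNo, MachineID, Material, PartNo}: {BatchNo, MachineID}⁺ ∩ {BatchNo, MachineID, Material, PartNo} = {BatchNo, MachineID, Material}, not the whole set, so BatchNo, MachineID --> Material violates BCNF; decompose into {BatchNo, MachineID, Material} and {BatchNo, MachineID, PartNo}.
{BatchNo, MachineID, Material} has no BCNF violation.
{BatchNo, MachineID, PartNo} has no BCNF violation.

{BatchNo, MachineID, Material}; {BatchNo, MachineID, PartNo}; {Material, ShiftID, SupplierID, Weight}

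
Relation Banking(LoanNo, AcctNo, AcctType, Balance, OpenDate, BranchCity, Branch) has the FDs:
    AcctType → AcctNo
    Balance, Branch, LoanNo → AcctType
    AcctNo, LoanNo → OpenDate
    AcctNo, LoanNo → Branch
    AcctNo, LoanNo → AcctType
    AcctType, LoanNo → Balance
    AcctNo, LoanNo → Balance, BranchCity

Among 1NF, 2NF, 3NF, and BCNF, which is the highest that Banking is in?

3NF

Candidate keys: {AcctNo, LoanNo}, {AcctType, LoanNo}, {Balance, Branch, LoanNo}. Prime attributes: {AcctNo, AcctType, Balance, Branch, LoanNo}.
AcctType → AcctNo: {AcctType}⁺ = {AcctNo, AcctType}, which is not all of the attributes, so the left side is not a superkey — BCNF is violated.
Since {AcctNo} ⊆ prime attributes and every other non-superkey FD also has a prime right side, the schema is in 3NF.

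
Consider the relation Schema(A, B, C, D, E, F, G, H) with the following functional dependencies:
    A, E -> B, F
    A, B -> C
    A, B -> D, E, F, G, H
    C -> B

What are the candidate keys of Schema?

{A, B}, {A, C}, {A, E}

Attributes never on any right-hand side: {A} — every candidate key must contain it.
{A, B}⁺ = {A, B, C, D, E, F, G, H} — all of the relation — so {A, B} is a candidate key.
{A, C}⁺ = {A, B, C, D, E, F, G, H} — all of the relation — so {A, C} is a candidate key.
{A, E}⁺ = {A, B, C, D, E, F, G, H} — all of the relation — so {A, E} is a candidate key.
Any other superkey properly contains one of these, so there are no further candidate keys.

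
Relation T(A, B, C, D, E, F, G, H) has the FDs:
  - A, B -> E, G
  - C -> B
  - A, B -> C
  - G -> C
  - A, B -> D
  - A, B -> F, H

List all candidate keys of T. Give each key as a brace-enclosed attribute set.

{A, B}, {A, C}, {A, G}

No FD produces {A}, so it must be in every candidate key.
Closure of {A, B} is {A, B, C, D, E, F, G, H}, the whole schema; {A, B} is a candidate key.
Closure of {A, C} is {A, B, C, D, E, F, G, H}, the whole schema; {A, C} is a candidate key.
Closure of {A, G} is {A, B, C, D, E, F, G, H}, the whole schema; {A, G} is a candidate key.
Any other superkey properly contains one of these, so there are no further candidate keys.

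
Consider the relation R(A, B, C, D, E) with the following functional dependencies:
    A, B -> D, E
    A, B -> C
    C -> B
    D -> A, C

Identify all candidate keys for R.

{A, B}, {A, C}, {D}

{D}⁺ = {A, B, C, D, E} — all of the relation — so {D} is a candidate key.
{A, B}⁺ = {A, B, C, D, E} — all of the relation — so {A, B} is a candidate key.
{A, C}⁺ = {A, B, C, D, E} — all of the relation — so {A, C} is a candidate key.
No proper subset of any of these is a key, and no other minimal superkey exists.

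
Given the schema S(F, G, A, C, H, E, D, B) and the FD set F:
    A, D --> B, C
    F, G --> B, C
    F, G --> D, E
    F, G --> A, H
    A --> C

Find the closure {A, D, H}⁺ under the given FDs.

Start with {A, D, H}.
A, D --> B, C applies; add {B, C} → now {A, B, C, D, H}.
No further FD applies.

{A, B, C, D, H}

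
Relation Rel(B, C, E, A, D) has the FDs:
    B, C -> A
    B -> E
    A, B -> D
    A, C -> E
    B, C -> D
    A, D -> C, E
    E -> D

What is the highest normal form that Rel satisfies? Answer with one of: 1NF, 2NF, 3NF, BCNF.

1NF

Candidate keys: {A, B}, {B, C}. Prime attributes: {A, B, C}.
B -> E breaks BCNF: {B}⁺ = {B, D, E}, so {B} is not a superkey.
B -> E has non-prime {E} on the right and a non-superkey on the left, so 3NF fails.
{B} is a proper subset of the key {A, B}, and {B}⁺ contains the non-prime attributes {D, E} — a partial dependency, so 2NF is violated.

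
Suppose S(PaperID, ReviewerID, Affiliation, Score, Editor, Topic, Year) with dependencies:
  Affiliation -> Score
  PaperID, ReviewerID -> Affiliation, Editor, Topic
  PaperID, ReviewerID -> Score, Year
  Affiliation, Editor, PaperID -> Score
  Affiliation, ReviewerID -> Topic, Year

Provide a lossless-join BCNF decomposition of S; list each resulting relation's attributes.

Candidate key of the original relation: {PaperID, ReviewerID}.
Within {Affiliation, Editor, PaperID, ReviewerID, Score, Topic, Year}: {Affiliation}⁺ ∩ {Affiliation, Editor, PaperID, ReviewerID, Score, Topic, Year} = {Affiliation, Score}, not the whole set, so Affiliation -> Score violates BCNF; decompose into {Affiliation, Score} and {Affiliation, Editor, PaperID, ReviewerID, Topic, Year}.
{Affiliation, Score} has no BCNF violation.
Within {Affiliation, Editor, PaperID, ReviewerID, Topic, Year}: {Affiliation, ReviewerID}⁺ ∩ {Affiliation, Editor, PaperID, ReviewerID, Topic, Year} = {Affiliation, ReviewerID, Topic, Year}, not the whole set, so Affiliation, ReviewerID -> Topic, Year violates BCNF; decompose into {Affiliation, ReviewerID, Topic, Year} and {Affiliation, Editor, PaperID, ReviewerID}.
{Affiliation, ReviewerID, Topic, Year} has no BCNF violation.
{Affiliation, Editor, PaperID, ReviewerID} has no BCNF violation.

{Affiliation, Editor, PaperID, ReviewerID}; {Affiliation, ReviewerID, Topic, Year}; {Affiliation, Score}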